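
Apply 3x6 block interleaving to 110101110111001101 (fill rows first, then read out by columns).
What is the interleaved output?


Matrix:
  110101
  110111
  001101
Read columns: 110110001111010111

110110001111010111


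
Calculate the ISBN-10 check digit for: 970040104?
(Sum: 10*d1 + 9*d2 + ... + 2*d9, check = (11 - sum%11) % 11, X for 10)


Weighted sum: 189
189 mod 11 = 2

Check digit: 9


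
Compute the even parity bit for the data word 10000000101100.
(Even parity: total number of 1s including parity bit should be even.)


Number of 1s in data: 4
Parity bit: 0

0


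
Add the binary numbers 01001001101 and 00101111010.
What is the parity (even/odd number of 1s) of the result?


01001001101 = 589
00101111010 = 378
Sum = 967 = 1111000111
1s count = 7

odd parity (7 ones in 1111000111)


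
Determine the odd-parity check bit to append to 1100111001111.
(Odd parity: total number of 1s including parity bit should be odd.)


Number of 1s in data: 9
Parity bit: 0

0


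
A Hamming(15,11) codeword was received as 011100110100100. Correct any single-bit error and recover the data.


Syndrome = 13: error at position 13

Data: 10010100000 (corrected bit 13)


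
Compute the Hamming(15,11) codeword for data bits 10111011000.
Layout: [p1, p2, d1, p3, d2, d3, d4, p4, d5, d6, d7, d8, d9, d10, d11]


Parity bits: p1=0, p2=0, p3=1, p4=1

001101111011000


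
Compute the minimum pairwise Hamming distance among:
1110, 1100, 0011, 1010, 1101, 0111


Comparing all pairs, minimum distance: 1
Can detect 0 errors, correct 0 errors

1


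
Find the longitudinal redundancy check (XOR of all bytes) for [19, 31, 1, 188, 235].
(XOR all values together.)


XOR chain: 19 ^ 31 ^ 1 ^ 188 ^ 235 = 90

90


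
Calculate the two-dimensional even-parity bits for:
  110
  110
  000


Row parities: 000
Column parities: 000

Row P: 000, Col P: 000, Corner: 0


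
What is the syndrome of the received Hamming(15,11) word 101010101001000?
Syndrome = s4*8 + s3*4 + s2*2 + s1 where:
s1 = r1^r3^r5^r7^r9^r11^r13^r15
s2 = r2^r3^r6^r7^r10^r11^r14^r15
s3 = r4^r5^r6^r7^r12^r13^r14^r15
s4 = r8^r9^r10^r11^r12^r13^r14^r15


s1=1, s2=0, s3=1, s4=0

Syndrome = 5 (error at position 5)


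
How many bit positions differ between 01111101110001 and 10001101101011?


XOR: 11110000011010
Count of 1s: 7

7


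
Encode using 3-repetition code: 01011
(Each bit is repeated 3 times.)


Each bit -> 3 copies

000111000111111


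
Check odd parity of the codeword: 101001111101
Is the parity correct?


Number of 1s: 8

No, parity error (8 ones)


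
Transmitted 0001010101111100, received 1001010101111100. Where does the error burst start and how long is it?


XOR: 1000000000000000

Burst at position 0, length 1


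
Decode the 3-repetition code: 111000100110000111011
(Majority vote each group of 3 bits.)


Groups: 111, 000, 100, 110, 000, 111, 011
Majority votes: 1001011

1001011


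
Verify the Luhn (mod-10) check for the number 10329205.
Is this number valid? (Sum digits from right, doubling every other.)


Luhn sum = 26
26 mod 10 = 6

Invalid (Luhn sum mod 10 = 6)


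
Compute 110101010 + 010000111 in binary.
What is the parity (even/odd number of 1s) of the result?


110101010 = 426
010000111 = 135
Sum = 561 = 1000110001
1s count = 4

even parity (4 ones in 1000110001)


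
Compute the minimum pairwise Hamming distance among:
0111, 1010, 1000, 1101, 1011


Comparing all pairs, minimum distance: 1
Can detect 0 errors, correct 0 errors

1


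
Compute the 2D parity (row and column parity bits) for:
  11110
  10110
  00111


Row parities: 011
Column parities: 01111

Row P: 011, Col P: 01111, Corner: 0


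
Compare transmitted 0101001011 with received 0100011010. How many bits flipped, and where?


XOR: 0001010001

3 error(s) at position(s): 3, 5, 9


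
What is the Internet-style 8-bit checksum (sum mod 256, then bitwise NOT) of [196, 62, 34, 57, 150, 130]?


Sum = 629 mod 256 = 117
Complement = 138

138


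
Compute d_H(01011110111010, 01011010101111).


XOR: 00000100010101
Count of 1s: 4

4


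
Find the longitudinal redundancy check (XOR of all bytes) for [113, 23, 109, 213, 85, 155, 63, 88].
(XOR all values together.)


XOR chain: 113 ^ 23 ^ 109 ^ 213 ^ 85 ^ 155 ^ 63 ^ 88 = 119

119


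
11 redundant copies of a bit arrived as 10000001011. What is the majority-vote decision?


Ones: 4 out of 11
Threshold: 6

0 (4/11 voted 1)


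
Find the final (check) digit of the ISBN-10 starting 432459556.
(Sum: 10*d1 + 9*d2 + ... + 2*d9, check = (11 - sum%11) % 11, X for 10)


Weighted sum: 233
233 mod 11 = 2

Check digit: 9


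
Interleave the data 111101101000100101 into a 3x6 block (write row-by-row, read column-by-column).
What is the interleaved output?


Matrix:
  111101
  101000
  100101
Read columns: 111100110101000101

111100110101000101


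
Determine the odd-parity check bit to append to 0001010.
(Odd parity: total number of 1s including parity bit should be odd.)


Number of 1s in data: 2
Parity bit: 1

1


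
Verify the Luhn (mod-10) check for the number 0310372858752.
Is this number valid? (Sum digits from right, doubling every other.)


Luhn sum = 46
46 mod 10 = 6

Invalid (Luhn sum mod 10 = 6)


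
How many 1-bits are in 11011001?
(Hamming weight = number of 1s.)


Counting 1s in 11011001

5


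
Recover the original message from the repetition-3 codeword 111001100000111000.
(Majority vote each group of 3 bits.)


Groups: 111, 001, 100, 000, 111, 000
Majority votes: 100010

100010


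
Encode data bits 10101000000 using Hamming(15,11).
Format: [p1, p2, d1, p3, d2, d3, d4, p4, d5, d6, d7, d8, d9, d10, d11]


Parity bits: p1=0, p2=0, p3=1, p4=1

001101011000000


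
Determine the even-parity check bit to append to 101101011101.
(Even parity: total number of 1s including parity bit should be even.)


Number of 1s in data: 8
Parity bit: 0

0


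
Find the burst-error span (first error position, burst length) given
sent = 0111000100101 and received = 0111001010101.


XOR: 0000001110000

Burst at position 6, length 3


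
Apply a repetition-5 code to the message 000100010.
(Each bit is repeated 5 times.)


Each bit -> 5 copies

000000000000000111110000000000000001111100000


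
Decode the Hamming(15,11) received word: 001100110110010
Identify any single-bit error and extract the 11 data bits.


Syndrome = 7: error at position 7

Data: 10000110010 (corrected bit 7)


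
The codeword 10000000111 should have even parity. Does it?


Number of 1s: 4

Yes, parity is correct (4 ones)


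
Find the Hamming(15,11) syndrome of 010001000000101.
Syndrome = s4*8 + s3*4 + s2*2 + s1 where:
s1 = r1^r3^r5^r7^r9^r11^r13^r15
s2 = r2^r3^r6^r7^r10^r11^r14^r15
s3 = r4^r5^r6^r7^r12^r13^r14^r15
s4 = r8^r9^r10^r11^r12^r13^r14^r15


s1=0, s2=1, s3=1, s4=0

Syndrome = 6 (error at position 6)


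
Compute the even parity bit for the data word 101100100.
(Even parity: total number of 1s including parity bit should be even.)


Number of 1s in data: 4
Parity bit: 0

0


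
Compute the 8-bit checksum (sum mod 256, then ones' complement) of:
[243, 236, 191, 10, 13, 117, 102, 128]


Sum = 1040 mod 256 = 16
Complement = 239

239


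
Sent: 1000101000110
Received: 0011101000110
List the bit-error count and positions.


XOR: 1011000000000

3 error(s) at position(s): 0, 2, 3


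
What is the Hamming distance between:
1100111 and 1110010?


XOR: 0010101
Count of 1s: 3

3


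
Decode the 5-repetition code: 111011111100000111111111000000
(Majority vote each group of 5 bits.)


Groups: 11101, 11111, 00000, 11111, 11110, 00000
Majority votes: 110110

110110


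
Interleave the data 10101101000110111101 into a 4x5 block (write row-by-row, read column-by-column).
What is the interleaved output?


Matrix:
  10101
  10100
  01101
  11101
Read columns: 11010011111100001011

11010011111100001011


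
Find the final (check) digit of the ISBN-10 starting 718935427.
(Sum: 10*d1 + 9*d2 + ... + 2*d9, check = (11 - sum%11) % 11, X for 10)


Weighted sum: 285
285 mod 11 = 10

Check digit: 1


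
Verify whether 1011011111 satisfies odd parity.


Number of 1s: 8

No, parity error (8 ones)


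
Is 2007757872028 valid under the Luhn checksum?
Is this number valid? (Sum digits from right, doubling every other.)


Luhn sum = 52
52 mod 10 = 2

Invalid (Luhn sum mod 10 = 2)


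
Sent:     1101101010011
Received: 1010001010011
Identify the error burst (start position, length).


XOR: 0111100000000

Burst at position 1, length 4


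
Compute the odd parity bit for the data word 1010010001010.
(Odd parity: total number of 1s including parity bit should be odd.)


Number of 1s in data: 5
Parity bit: 0

0


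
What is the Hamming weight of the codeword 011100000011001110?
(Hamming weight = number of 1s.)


Counting 1s in 011100000011001110

8


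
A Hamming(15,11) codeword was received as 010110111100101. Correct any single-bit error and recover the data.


Syndrome = 13: error at position 13

Data: 01011100001 (corrected bit 13)


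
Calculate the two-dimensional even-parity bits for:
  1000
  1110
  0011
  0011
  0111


Row parities: 11001
Column parities: 0001

Row P: 11001, Col P: 0001, Corner: 1


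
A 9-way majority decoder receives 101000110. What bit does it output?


Ones: 4 out of 9
Threshold: 5

0 (4/9 voted 1)


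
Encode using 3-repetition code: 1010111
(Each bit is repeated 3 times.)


Each bit -> 3 copies

111000111000111111111


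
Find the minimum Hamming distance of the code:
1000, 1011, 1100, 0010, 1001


Comparing all pairs, minimum distance: 1
Can detect 0 errors, correct 0 errors

1


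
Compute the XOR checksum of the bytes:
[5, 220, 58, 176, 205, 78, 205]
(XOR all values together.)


XOR chain: 5 ^ 220 ^ 58 ^ 176 ^ 205 ^ 78 ^ 205 = 29

29


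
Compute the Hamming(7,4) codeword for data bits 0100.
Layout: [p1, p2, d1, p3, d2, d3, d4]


Parity bits: p1=1, p2=0, p3=1

1001100


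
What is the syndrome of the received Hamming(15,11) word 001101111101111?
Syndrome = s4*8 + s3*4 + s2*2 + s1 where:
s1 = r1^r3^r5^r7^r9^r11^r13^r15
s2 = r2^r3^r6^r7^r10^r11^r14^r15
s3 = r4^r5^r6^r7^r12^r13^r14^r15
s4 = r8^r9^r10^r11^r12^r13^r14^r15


s1=1, s2=0, s3=1, s4=1

Syndrome = 13 (error at position 13)


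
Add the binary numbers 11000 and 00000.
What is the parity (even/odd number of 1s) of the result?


11000 = 24
00000 = 0
Sum = 24 = 11000
1s count = 2

even parity (2 ones in 11000)


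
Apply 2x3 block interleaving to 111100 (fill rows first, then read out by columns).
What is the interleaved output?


Matrix:
  111
  100
Read columns: 111010

111010


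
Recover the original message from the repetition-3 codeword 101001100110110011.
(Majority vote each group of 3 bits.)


Groups: 101, 001, 100, 110, 110, 011
Majority votes: 100111

100111


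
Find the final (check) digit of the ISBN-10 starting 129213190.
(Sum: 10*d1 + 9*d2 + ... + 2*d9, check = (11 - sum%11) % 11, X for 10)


Weighted sum: 166
166 mod 11 = 1

Check digit: X


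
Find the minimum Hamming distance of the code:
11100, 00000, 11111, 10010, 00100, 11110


Comparing all pairs, minimum distance: 1
Can detect 0 errors, correct 0 errors

1


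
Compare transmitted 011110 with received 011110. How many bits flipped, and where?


XOR: 000000

0 errors (received matches sent)


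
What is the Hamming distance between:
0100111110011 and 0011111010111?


XOR: 0111000100100
Count of 1s: 5

5


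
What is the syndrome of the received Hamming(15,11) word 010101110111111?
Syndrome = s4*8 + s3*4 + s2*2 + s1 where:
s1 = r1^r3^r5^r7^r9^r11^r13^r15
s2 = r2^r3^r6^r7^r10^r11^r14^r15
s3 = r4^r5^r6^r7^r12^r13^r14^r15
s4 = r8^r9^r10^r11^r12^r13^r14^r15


s1=0, s2=1, s3=1, s4=1

Syndrome = 14 (error at position 14)


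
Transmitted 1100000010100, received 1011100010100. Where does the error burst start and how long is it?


XOR: 0111100000000

Burst at position 1, length 4


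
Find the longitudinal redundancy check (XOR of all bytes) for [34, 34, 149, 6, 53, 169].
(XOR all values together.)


XOR chain: 34 ^ 34 ^ 149 ^ 6 ^ 53 ^ 169 = 15

15


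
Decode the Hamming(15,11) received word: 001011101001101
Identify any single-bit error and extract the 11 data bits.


Syndrome = 0: no error detected

Data: 11111001101 (no errors)


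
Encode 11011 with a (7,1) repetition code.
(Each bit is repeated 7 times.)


Each bit -> 7 copies

11111111111111000000011111111111111


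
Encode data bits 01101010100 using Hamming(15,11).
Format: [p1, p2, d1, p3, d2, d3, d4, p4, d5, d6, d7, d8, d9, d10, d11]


Parity bits: p1=0, p2=0, p3=1, p4=1

000111011010100


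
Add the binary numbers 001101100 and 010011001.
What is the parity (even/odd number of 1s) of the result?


001101100 = 108
010011001 = 153
Sum = 261 = 100000101
1s count = 3

odd parity (3 ones in 100000101)


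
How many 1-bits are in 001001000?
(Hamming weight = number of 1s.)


Counting 1s in 001001000

2


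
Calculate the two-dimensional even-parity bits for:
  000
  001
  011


Row parities: 010
Column parities: 010

Row P: 010, Col P: 010, Corner: 1


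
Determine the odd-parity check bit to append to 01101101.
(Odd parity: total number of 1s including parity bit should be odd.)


Number of 1s in data: 5
Parity bit: 0

0


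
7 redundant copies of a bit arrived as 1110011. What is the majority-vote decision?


Ones: 5 out of 7
Threshold: 4

1 (5/7 voted 1)


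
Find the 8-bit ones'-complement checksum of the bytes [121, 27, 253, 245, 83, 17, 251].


Sum = 997 mod 256 = 229
Complement = 26

26


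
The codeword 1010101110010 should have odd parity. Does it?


Number of 1s: 7

Yes, parity is correct (7 ones)


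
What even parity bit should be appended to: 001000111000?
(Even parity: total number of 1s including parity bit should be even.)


Number of 1s in data: 4
Parity bit: 0

0


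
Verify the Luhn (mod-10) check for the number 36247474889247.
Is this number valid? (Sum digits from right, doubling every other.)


Luhn sum = 79
79 mod 10 = 9

Invalid (Luhn sum mod 10 = 9)


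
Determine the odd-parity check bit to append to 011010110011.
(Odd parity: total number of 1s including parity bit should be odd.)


Number of 1s in data: 7
Parity bit: 0

0


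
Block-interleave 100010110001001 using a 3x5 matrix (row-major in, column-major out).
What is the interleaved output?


Matrix:
  10001
  01100
  01001
Read columns: 100011010000101

100011010000101


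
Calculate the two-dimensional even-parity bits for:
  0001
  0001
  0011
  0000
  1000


Row parities: 11001
Column parities: 1011

Row P: 11001, Col P: 1011, Corner: 1


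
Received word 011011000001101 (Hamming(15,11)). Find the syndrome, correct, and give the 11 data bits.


Syndrome = 12: error at position 12

Data: 11100000101 (corrected bit 12)


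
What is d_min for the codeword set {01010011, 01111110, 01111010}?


Comparing all pairs, minimum distance: 1
Can detect 0 errors, correct 0 errors

1


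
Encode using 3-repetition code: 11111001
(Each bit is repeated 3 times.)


Each bit -> 3 copies

111111111111111000000111


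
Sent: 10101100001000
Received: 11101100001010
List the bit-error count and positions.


XOR: 01000000000010

2 error(s) at position(s): 1, 12


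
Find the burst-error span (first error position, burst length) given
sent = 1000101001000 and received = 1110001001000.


XOR: 0110100000000

Burst at position 1, length 4


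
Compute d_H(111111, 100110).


XOR: 011001
Count of 1s: 3

3


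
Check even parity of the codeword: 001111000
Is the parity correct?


Number of 1s: 4

Yes, parity is correct (4 ones)


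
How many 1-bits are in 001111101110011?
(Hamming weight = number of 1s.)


Counting 1s in 001111101110011

10


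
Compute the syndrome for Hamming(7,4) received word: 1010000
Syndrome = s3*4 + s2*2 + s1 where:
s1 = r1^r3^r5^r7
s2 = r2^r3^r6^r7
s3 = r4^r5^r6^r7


s1=0, s2=1, s3=0

Syndrome = 2 (error at position 2)


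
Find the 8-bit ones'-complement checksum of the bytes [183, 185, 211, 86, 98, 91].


Sum = 854 mod 256 = 86
Complement = 169

169


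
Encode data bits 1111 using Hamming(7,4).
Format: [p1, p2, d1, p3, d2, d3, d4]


Parity bits: p1=1, p2=1, p3=1

1111111


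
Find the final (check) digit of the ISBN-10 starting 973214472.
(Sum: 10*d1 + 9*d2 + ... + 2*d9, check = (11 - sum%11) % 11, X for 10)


Weighted sum: 258
258 mod 11 = 5

Check digit: 6


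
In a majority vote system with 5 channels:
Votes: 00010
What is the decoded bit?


Ones: 1 out of 5
Threshold: 3

0 (1/5 voted 1)


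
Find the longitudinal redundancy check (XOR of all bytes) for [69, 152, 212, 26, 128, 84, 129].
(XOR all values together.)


XOR chain: 69 ^ 152 ^ 212 ^ 26 ^ 128 ^ 84 ^ 129 = 70

70


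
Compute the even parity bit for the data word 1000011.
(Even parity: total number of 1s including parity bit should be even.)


Number of 1s in data: 3
Parity bit: 1

1


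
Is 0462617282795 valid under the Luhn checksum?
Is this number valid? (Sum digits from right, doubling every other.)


Luhn sum = 70
70 mod 10 = 0

Valid (Luhn sum mod 10 = 0)


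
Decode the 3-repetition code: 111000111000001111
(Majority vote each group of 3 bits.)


Groups: 111, 000, 111, 000, 001, 111
Majority votes: 101001

101001


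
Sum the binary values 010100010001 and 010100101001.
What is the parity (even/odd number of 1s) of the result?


010100010001 = 1297
010100101001 = 1321
Sum = 2618 = 101000111010
1s count = 6

even parity (6 ones in 101000111010)


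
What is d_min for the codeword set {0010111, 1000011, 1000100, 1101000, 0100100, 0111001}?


Comparing all pairs, minimum distance: 2
Can detect 1 errors, correct 0 errors

2


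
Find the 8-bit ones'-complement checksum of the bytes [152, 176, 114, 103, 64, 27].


Sum = 636 mod 256 = 124
Complement = 131

131


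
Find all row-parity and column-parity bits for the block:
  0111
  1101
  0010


Row parities: 111
Column parities: 1000

Row P: 111, Col P: 1000, Corner: 1


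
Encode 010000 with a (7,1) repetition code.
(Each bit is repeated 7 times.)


Each bit -> 7 copies

000000011111110000000000000000000000000000


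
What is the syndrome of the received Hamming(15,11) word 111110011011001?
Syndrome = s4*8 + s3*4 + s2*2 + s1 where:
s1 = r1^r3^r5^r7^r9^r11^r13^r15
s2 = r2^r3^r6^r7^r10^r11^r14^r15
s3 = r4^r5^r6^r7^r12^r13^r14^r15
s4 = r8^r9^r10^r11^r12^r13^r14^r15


s1=0, s2=0, s3=0, s4=1

Syndrome = 8 (error at position 8)


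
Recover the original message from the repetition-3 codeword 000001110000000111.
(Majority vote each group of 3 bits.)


Groups: 000, 001, 110, 000, 000, 111
Majority votes: 001001

001001


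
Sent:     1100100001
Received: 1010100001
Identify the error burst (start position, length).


XOR: 0110000000

Burst at position 1, length 2


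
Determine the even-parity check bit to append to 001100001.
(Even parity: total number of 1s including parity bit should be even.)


Number of 1s in data: 3
Parity bit: 1

1


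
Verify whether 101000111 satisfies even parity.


Number of 1s: 5

No, parity error (5 ones)


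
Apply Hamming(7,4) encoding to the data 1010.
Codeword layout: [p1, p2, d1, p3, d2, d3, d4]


Parity bits: p1=1, p2=0, p3=1

1011010


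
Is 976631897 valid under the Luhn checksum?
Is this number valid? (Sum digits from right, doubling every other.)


Luhn sum = 52
52 mod 10 = 2

Invalid (Luhn sum mod 10 = 2)


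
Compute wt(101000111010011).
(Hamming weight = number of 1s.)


Counting 1s in 101000111010011

8


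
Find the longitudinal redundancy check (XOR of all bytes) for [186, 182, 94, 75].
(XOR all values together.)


XOR chain: 186 ^ 182 ^ 94 ^ 75 = 25

25


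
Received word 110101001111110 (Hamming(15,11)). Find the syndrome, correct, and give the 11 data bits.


Syndrome = 6: error at position 6

Data: 00001111110 (corrected bit 6)


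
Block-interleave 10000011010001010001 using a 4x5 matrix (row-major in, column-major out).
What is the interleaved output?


Matrix:
  10000
  01101
  00010
  10001
Read columns: 10010100010000100101

10010100010000100101


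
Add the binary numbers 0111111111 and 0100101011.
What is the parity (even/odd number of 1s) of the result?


0111111111 = 511
0100101011 = 299
Sum = 810 = 1100101010
1s count = 5

odd parity (5 ones in 1100101010)


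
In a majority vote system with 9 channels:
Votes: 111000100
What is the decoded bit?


Ones: 4 out of 9
Threshold: 5

0 (4/9 voted 1)


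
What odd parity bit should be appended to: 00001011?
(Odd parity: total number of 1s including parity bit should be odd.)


Number of 1s in data: 3
Parity bit: 0

0


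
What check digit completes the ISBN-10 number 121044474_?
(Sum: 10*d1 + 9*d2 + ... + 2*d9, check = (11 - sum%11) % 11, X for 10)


Weighted sum: 125
125 mod 11 = 4

Check digit: 7


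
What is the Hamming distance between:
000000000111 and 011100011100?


XOR: 011100011011
Count of 1s: 7

7


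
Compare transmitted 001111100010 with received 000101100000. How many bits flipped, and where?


XOR: 001010000010

3 error(s) at position(s): 2, 4, 10


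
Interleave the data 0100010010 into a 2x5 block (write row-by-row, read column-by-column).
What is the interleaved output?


Matrix:
  01000
  10010
Read columns: 0110000100

0110000100


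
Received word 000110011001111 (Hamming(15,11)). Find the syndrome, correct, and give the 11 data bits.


Syndrome = 0: no error detected

Data: 01001001111 (no errors)


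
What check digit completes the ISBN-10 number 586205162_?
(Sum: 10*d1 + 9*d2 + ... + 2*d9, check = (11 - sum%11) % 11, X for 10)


Weighted sum: 235
235 mod 11 = 4

Check digit: 7


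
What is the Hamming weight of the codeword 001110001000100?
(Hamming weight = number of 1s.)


Counting 1s in 001110001000100

5


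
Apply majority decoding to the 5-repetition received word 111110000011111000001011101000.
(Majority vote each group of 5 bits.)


Groups: 11111, 00000, 11111, 00000, 10111, 01000
Majority votes: 101010

101010


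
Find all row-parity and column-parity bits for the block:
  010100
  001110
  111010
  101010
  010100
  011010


Row parities: 010101
Column parities: 000100

Row P: 010101, Col P: 000100, Corner: 1


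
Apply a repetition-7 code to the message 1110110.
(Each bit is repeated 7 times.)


Each bit -> 7 copies

1111111111111111111110000000111111111111110000000


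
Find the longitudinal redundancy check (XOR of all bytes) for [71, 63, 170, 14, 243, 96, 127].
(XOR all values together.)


XOR chain: 71 ^ 63 ^ 170 ^ 14 ^ 243 ^ 96 ^ 127 = 48

48


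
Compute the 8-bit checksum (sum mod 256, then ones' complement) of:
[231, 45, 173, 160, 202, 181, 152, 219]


Sum = 1363 mod 256 = 83
Complement = 172

172


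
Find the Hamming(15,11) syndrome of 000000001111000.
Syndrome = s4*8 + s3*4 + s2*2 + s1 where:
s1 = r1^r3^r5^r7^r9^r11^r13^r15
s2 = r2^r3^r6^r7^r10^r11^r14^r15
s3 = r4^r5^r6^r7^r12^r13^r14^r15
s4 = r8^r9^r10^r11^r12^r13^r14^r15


s1=0, s2=0, s3=1, s4=0

Syndrome = 4 (error at position 4)


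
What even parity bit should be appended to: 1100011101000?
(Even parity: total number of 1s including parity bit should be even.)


Number of 1s in data: 6
Parity bit: 0

0


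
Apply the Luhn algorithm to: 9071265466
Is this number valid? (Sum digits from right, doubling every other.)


Luhn sum = 39
39 mod 10 = 9

Invalid (Luhn sum mod 10 = 9)


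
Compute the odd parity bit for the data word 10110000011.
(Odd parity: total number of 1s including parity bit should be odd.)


Number of 1s in data: 5
Parity bit: 0

0


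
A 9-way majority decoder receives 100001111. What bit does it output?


Ones: 5 out of 9
Threshold: 5

1 (5/9 voted 1)


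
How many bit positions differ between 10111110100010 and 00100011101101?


XOR: 10011101001111
Count of 1s: 9

9


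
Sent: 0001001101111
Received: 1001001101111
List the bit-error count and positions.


XOR: 1000000000000

1 error(s) at position(s): 0


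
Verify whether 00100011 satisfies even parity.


Number of 1s: 3

No, parity error (3 ones)


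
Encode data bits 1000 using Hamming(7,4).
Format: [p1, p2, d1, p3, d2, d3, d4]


Parity bits: p1=1, p2=1, p3=0

1110000


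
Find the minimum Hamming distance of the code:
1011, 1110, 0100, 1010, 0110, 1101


Comparing all pairs, minimum distance: 1
Can detect 0 errors, correct 0 errors

1


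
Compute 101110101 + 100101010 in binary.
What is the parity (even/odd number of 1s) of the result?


101110101 = 373
100101010 = 298
Sum = 671 = 1010011111
1s count = 7

odd parity (7 ones in 1010011111)


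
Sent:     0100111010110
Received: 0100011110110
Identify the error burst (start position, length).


XOR: 0000100100000

Burst at position 4, length 4


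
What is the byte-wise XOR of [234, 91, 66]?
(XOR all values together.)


XOR chain: 234 ^ 91 ^ 66 = 243

243


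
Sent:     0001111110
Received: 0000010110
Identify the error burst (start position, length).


XOR: 0001101000

Burst at position 3, length 4


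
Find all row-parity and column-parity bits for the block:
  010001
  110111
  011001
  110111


Row parities: 0111
Column parities: 001000

Row P: 0111, Col P: 001000, Corner: 1


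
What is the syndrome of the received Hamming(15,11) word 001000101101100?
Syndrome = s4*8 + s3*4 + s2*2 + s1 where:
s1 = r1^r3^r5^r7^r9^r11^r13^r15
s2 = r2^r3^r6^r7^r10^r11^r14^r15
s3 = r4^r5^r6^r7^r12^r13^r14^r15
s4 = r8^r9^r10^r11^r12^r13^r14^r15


s1=0, s2=1, s3=1, s4=0

Syndrome = 6 (error at position 6)


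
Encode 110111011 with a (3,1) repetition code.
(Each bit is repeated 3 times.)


Each bit -> 3 copies

111111000111111111000111111


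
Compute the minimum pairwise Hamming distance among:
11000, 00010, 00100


Comparing all pairs, minimum distance: 2
Can detect 1 errors, correct 0 errors

2


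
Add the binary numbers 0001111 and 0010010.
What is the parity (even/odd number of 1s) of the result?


0001111 = 15
0010010 = 18
Sum = 33 = 100001
1s count = 2

even parity (2 ones in 100001)


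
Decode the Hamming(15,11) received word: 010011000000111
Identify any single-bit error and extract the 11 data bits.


Syndrome = 13: error at position 13

Data: 01100000011 (corrected bit 13)


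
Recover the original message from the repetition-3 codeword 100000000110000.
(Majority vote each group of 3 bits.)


Groups: 100, 000, 000, 110, 000
Majority votes: 00010

00010


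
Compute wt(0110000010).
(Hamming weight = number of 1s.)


Counting 1s in 0110000010

3


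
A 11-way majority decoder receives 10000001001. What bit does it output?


Ones: 3 out of 11
Threshold: 6

0 (3/11 voted 1)


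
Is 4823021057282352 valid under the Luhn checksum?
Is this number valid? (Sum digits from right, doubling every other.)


Luhn sum = 57
57 mod 10 = 7

Invalid (Luhn sum mod 10 = 7)


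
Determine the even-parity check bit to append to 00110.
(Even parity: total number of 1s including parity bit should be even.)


Number of 1s in data: 2
Parity bit: 0

0


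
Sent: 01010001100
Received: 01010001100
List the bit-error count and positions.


XOR: 00000000000

0 errors (received matches sent)


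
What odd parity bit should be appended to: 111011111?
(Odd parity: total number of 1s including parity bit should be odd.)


Number of 1s in data: 8
Parity bit: 1

1


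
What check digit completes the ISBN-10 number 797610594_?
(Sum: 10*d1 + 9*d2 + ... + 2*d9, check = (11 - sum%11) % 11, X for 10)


Weighted sum: 310
310 mod 11 = 2

Check digit: 9


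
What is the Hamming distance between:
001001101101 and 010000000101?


XOR: 011001101000
Count of 1s: 5

5


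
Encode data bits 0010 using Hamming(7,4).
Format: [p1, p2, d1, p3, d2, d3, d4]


Parity bits: p1=0, p2=1, p3=1

0101010


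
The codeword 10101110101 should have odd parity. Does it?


Number of 1s: 7

Yes, parity is correct (7 ones)


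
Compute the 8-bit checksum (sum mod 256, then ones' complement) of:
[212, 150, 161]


Sum = 523 mod 256 = 11
Complement = 244

244


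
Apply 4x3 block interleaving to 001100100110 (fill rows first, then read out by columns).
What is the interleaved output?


Matrix:
  001
  100
  100
  110
Read columns: 011100011000

011100011000


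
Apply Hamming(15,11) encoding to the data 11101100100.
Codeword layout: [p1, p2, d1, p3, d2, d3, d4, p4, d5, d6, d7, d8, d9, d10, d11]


Parity bits: p1=0, p2=1, p3=1, p4=1

011111011100100


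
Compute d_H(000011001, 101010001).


XOR: 101001000
Count of 1s: 3

3


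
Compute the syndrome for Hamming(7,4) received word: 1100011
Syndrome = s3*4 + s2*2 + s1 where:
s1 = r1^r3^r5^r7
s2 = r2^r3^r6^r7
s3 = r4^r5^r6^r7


s1=0, s2=1, s3=0

Syndrome = 2 (error at position 2)


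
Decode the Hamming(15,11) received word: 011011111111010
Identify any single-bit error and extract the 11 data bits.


Syndrome = 7: error at position 7

Data: 11101111010 (corrected bit 7)


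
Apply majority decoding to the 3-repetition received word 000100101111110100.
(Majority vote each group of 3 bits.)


Groups: 000, 100, 101, 111, 110, 100
Majority votes: 001110

001110


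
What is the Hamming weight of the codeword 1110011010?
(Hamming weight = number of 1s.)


Counting 1s in 1110011010

6


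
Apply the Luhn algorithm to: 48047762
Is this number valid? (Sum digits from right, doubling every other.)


Luhn sum = 37
37 mod 10 = 7

Invalid (Luhn sum mod 10 = 7)


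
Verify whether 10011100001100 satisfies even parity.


Number of 1s: 6

Yes, parity is correct (6 ones)


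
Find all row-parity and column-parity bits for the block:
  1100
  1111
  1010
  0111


Row parities: 0001
Column parities: 1110

Row P: 0001, Col P: 1110, Corner: 1


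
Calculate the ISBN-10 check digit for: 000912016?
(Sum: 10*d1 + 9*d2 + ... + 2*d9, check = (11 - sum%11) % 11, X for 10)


Weighted sum: 94
94 mod 11 = 6

Check digit: 5


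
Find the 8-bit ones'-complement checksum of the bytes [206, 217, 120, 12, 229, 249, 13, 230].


Sum = 1276 mod 256 = 252
Complement = 3

3


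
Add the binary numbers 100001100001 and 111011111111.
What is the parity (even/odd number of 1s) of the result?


100001100001 = 2145
111011111111 = 3839
Sum = 5984 = 1011101100000
1s count = 6

even parity (6 ones in 1011101100000)


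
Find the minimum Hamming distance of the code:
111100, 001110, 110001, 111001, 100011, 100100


Comparing all pairs, minimum distance: 1
Can detect 0 errors, correct 0 errors

1


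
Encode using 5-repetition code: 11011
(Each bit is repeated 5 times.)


Each bit -> 5 copies

1111111111000001111111111


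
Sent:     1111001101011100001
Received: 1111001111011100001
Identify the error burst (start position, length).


XOR: 0000000010000000000

Burst at position 8, length 1


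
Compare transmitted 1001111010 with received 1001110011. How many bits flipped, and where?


XOR: 0000001001

2 error(s) at position(s): 6, 9


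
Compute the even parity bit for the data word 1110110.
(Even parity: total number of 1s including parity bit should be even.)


Number of 1s in data: 5
Parity bit: 1

1


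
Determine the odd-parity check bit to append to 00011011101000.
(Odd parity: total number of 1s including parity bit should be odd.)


Number of 1s in data: 6
Parity bit: 1

1


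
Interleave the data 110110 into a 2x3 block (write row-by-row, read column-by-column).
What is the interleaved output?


Matrix:
  110
  110
Read columns: 111100

111100


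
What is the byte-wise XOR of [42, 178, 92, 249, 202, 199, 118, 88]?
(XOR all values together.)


XOR chain: 42 ^ 178 ^ 92 ^ 249 ^ 202 ^ 199 ^ 118 ^ 88 = 30

30


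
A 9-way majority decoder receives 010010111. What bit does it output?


Ones: 5 out of 9
Threshold: 5

1 (5/9 voted 1)


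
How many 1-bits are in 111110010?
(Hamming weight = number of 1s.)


Counting 1s in 111110010

6


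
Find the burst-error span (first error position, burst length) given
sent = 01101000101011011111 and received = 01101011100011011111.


XOR: 00000011001000000000

Burst at position 6, length 5


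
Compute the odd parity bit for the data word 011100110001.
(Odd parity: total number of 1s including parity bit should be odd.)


Number of 1s in data: 6
Parity bit: 1

1


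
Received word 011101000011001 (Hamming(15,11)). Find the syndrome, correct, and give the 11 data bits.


Syndrome = 11: error at position 11

Data: 10100001001 (corrected bit 11)


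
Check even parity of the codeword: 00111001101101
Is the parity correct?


Number of 1s: 8

Yes, parity is correct (8 ones)


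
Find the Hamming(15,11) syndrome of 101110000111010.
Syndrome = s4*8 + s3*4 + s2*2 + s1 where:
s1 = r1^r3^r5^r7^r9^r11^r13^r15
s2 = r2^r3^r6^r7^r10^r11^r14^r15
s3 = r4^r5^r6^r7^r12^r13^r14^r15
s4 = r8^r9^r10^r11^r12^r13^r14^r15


s1=0, s2=0, s3=0, s4=0

Syndrome = 0 (no error)


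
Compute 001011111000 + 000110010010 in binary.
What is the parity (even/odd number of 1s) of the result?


001011111000 = 760
000110010010 = 402
Sum = 1162 = 10010001010
1s count = 4

even parity (4 ones in 10010001010)


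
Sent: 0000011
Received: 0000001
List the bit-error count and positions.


XOR: 0000010

1 error(s) at position(s): 5


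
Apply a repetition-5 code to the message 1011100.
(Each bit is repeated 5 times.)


Each bit -> 5 copies

11111000001111111111111110000000000


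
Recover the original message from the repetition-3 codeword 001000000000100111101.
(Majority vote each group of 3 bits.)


Groups: 001, 000, 000, 000, 100, 111, 101
Majority votes: 0000011

0000011


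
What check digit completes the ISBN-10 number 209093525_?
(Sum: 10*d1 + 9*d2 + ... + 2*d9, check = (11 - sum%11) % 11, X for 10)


Weighted sum: 197
197 mod 11 = 10

Check digit: 1


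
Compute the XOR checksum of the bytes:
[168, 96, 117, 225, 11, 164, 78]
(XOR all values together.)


XOR chain: 168 ^ 96 ^ 117 ^ 225 ^ 11 ^ 164 ^ 78 = 189

189


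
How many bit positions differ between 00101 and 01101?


XOR: 01000
Count of 1s: 1

1


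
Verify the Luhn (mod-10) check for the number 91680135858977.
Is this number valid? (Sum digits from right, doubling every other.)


Luhn sum = 73
73 mod 10 = 3

Invalid (Luhn sum mod 10 = 3)


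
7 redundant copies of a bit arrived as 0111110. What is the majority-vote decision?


Ones: 5 out of 7
Threshold: 4

1 (5/7 voted 1)


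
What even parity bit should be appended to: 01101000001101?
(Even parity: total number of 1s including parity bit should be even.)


Number of 1s in data: 6
Parity bit: 0

0


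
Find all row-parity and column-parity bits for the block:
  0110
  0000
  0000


Row parities: 000
Column parities: 0110

Row P: 000, Col P: 0110, Corner: 0


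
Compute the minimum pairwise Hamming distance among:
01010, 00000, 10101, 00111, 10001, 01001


Comparing all pairs, minimum distance: 1
Can detect 0 errors, correct 0 errors

1


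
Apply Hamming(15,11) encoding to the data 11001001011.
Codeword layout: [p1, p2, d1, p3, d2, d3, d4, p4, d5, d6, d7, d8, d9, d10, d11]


Parity bits: p1=0, p2=1, p3=0, p4=0

011010001001011


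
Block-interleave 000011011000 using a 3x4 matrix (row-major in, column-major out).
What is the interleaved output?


Matrix:
  0000
  1101
  1000
Read columns: 011010000010

011010000010


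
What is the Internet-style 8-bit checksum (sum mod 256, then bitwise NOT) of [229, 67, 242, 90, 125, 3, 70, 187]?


Sum = 1013 mod 256 = 245
Complement = 10

10


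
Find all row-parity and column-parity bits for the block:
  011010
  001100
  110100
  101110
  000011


Row parities: 10100
Column parities: 001111

Row P: 10100, Col P: 001111, Corner: 0


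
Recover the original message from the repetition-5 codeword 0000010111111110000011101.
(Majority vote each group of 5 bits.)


Groups: 00000, 10111, 11111, 00000, 11101
Majority votes: 01101

01101


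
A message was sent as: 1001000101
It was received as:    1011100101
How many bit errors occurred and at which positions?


XOR: 0010100000

2 error(s) at position(s): 2, 4


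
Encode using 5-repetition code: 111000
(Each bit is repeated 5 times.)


Each bit -> 5 copies

111111111111111000000000000000


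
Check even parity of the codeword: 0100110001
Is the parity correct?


Number of 1s: 4

Yes, parity is correct (4 ones)


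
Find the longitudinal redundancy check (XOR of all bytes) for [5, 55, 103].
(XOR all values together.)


XOR chain: 5 ^ 55 ^ 103 = 85

85


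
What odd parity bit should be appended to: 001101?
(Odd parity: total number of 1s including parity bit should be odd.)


Number of 1s in data: 3
Parity bit: 0

0


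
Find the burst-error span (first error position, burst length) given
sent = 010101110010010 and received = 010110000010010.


XOR: 000011110000000

Burst at position 4, length 4


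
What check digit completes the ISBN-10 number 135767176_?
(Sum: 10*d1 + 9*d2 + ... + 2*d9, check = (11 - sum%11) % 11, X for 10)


Weighted sum: 234
234 mod 11 = 3

Check digit: 8


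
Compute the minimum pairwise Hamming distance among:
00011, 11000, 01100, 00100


Comparing all pairs, minimum distance: 1
Can detect 0 errors, correct 0 errors

1


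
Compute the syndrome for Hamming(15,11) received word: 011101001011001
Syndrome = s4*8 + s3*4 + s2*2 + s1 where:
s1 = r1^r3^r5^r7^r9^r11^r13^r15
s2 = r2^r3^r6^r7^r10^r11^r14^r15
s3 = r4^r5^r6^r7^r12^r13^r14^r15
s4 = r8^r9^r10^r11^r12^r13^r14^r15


s1=0, s2=1, s3=0, s4=0

Syndrome = 2 (error at position 2)


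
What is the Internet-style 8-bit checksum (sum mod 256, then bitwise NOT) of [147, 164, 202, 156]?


Sum = 669 mod 256 = 157
Complement = 98

98


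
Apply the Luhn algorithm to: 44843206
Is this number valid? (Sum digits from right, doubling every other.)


Luhn sum = 37
37 mod 10 = 7

Invalid (Luhn sum mod 10 = 7)


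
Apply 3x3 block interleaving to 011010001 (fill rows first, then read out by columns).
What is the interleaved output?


Matrix:
  011
  010
  001
Read columns: 000110101

000110101


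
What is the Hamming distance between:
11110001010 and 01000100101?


XOR: 10110101111
Count of 1s: 8

8


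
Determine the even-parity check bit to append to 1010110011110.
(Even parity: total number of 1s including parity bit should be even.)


Number of 1s in data: 8
Parity bit: 0

0


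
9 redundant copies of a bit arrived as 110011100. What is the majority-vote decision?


Ones: 5 out of 9
Threshold: 5

1 (5/9 voted 1)


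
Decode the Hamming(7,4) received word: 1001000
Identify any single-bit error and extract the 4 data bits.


Syndrome = 5: error at position 5

Data: 0100 (corrected bit 5)


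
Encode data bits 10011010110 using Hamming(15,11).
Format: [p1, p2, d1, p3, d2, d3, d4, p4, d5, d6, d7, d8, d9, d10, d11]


Parity bits: p1=1, p2=0, p3=1, p4=0

101100101010110
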